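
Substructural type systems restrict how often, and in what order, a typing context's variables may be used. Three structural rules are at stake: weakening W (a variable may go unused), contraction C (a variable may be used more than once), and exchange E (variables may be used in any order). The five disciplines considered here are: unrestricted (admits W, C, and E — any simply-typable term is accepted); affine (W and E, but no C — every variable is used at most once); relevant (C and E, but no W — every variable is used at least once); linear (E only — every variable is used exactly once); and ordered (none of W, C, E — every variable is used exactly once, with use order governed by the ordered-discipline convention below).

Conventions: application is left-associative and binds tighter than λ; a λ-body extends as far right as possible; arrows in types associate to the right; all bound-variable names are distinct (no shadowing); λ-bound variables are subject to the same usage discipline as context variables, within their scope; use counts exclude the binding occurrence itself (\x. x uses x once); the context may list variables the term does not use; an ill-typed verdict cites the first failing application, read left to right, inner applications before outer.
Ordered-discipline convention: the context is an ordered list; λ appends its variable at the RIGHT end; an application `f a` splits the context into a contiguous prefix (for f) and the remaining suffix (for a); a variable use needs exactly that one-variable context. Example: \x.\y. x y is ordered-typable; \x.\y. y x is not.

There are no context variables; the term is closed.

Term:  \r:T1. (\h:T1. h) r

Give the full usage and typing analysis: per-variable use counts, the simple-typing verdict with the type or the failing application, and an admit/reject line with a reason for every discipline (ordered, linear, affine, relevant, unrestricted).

use counts: r [bound]: 1; h [bound]: 1
order of uses: h, r
typing: ✓ — T1 → T1
ordered: ✓ — r, h: once each, no exchange needed
linear: ✓ — each of r, h used exactly once
affine: ✓ — at most one use each (r, h)
relevant: ✓ — at least one use each (r, h)
unrestricted: ✓ — well-typed at T1 → T1; no restrictions here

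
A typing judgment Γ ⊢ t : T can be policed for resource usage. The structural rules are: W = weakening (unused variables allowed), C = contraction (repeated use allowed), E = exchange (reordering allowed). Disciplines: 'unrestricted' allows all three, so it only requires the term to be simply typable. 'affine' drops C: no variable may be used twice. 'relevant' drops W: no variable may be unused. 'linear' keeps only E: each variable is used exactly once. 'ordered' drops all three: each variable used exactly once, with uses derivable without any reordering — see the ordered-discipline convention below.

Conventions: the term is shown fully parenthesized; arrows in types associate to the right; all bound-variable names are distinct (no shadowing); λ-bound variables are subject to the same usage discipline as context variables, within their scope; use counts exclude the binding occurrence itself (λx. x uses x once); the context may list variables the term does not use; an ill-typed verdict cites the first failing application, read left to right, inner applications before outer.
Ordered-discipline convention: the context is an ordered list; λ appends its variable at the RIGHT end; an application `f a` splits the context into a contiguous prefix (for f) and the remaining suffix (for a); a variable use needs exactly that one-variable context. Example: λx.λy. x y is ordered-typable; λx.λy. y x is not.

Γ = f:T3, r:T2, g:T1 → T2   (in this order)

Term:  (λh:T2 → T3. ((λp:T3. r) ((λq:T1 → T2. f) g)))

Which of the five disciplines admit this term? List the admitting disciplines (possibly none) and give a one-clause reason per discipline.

accepted by: affine, unrestricted
counts: f=1, r=1, g=1, h (λ-bound)=0, p (λ-bound)=0, q (λ-bound)=0
use order (left to right): r, f, g
typing: well-typed — term : (T2 → T3) → T2
ordered: ✗, needs weakening: h, p, q unused
linear: ✗, needs weakening: h, p, q unused
affine: ✓, f, r, g, h, p, q: no repeats, contraction unneeded
relevant: ✗, needs weakening: h, p, q unused
unrestricted: ✓, type-checks ((T2 → T3) → T2) and nothing is barred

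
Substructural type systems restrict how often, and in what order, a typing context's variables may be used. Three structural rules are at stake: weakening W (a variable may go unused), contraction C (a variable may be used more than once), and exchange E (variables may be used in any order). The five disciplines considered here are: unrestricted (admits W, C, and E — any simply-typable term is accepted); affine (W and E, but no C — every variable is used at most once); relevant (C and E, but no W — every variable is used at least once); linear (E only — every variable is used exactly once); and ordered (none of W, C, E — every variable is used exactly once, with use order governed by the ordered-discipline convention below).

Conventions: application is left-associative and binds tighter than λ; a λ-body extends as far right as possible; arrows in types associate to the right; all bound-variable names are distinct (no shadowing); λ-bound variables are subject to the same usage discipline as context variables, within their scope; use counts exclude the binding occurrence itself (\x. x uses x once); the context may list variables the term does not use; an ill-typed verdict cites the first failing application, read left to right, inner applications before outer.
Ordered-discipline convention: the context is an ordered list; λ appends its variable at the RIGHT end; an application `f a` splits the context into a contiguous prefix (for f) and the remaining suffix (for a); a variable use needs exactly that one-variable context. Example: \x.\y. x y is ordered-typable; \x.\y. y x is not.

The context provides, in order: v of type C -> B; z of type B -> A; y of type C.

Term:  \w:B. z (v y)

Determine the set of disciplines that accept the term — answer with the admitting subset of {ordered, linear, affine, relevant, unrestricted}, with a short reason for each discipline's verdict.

admitted by: affine, unrestricted
usage: v: 1, z: 1, y: 1, w [bound]: 0
left-to-right use order: z, v, y
typing: well-typed at B -> A
ordered: ✗ — unused: w — weakening required
linear: ✗ — unused: w — weakening required
affine: ✓ — at most one use each (v, z, y, w)
relevant: ✗ — unused: w — weakening required
unrestricted: ✓ — type-checks (B -> A) and nothing is barred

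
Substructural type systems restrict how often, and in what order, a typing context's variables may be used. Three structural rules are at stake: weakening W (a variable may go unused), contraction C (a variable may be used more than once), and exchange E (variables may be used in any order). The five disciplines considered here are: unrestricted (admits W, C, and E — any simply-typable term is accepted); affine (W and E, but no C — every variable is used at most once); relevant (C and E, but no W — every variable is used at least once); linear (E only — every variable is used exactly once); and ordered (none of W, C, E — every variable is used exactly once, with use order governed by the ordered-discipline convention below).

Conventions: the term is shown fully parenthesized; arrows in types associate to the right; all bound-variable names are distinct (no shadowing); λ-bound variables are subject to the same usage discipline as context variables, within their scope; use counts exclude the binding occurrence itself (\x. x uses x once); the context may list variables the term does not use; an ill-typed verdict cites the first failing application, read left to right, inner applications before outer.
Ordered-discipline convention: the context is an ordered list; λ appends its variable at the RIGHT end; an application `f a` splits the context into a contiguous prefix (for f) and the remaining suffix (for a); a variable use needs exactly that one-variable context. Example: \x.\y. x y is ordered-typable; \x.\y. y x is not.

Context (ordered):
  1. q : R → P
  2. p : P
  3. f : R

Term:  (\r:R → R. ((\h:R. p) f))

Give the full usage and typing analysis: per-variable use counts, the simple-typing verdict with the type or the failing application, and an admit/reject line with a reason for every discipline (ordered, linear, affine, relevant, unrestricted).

variable uses: q ×0, p ×1, f ×1, r (bound) ×0, h (bound) ×0
uses in reading order: p, f
typing: ✓ — (R → R) → P
ordered ✗ (q, r, h never used (weakening))
linear ✗ (q, r, h never used (weakening))
affine ✓ (no duplicate uses among q, p, f, r, h)
relevant ✗ (q, r, h never used (weakening))
unrestricted ✓ (simply typable at (R → R) → P; W, C, E all held)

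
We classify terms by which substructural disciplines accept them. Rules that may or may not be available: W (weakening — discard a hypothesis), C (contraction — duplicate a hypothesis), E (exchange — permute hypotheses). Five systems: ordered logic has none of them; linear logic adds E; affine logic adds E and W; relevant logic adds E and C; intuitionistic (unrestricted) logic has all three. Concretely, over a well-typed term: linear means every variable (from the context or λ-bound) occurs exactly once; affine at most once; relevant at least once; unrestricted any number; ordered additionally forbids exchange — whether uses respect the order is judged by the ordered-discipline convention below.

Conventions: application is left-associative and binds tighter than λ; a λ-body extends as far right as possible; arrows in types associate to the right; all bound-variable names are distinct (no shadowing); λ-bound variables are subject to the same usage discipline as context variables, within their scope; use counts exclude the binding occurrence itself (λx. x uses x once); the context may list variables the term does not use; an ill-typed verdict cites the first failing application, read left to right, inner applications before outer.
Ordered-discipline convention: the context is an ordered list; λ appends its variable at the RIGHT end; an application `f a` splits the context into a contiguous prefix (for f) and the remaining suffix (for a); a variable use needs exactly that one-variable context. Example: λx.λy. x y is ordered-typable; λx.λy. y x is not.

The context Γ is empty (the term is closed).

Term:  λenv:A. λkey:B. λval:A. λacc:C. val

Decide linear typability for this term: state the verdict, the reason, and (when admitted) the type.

no — env, key, acc never used (weakening)
usage: env [bound]=0; key [bound]=0; val [bound]=1; acc [bound]=0
uses in reading order: val
typing: well-typed — term : A → B → A → C → A
across the five disciplines: ordered ✗ · linear ✗ · affine ✓ · relevant ✗ · unrestricted ✓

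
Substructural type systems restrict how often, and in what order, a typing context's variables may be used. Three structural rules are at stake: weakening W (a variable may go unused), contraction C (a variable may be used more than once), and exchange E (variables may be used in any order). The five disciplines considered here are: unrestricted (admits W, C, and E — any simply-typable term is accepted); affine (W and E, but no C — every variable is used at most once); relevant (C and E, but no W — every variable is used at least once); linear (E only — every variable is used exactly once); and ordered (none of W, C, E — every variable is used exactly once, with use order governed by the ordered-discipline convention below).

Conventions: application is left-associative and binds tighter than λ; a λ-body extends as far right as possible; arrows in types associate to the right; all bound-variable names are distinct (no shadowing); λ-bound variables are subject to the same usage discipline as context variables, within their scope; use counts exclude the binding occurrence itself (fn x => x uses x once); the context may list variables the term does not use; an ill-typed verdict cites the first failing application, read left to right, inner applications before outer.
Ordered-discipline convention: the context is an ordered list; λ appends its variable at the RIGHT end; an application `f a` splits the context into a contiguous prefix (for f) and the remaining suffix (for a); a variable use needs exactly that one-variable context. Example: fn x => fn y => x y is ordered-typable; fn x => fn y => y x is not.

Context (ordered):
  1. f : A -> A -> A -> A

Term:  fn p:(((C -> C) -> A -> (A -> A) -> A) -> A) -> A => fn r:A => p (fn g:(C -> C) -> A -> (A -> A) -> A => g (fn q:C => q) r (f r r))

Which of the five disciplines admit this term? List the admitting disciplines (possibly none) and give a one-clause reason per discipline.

admitting disciplines: relevant, unrestricted
use counts: f: 1; p (bound): 1; r (bound): 3; g (bound): 1; q (bound): 1
order of uses: p, g, q, r, f, r, r
typing: the term checks, with type ((((C -> C) -> A -> (A -> A) -> A) -> A) -> A) -> A -> A
ordered ✗ (uses contraction: r ×3)
linear ✗ (uses contraction: r ×3)
affine ✗ (uses contraction: r ×3)
relevant ✓ (at least one use each (f, p, r, g, q))
unrestricted ✓ (type-checks (((((C -> C) -> A -> (A -> A) -> A) -> A) -> A) -> A -> A) and nothing is barred)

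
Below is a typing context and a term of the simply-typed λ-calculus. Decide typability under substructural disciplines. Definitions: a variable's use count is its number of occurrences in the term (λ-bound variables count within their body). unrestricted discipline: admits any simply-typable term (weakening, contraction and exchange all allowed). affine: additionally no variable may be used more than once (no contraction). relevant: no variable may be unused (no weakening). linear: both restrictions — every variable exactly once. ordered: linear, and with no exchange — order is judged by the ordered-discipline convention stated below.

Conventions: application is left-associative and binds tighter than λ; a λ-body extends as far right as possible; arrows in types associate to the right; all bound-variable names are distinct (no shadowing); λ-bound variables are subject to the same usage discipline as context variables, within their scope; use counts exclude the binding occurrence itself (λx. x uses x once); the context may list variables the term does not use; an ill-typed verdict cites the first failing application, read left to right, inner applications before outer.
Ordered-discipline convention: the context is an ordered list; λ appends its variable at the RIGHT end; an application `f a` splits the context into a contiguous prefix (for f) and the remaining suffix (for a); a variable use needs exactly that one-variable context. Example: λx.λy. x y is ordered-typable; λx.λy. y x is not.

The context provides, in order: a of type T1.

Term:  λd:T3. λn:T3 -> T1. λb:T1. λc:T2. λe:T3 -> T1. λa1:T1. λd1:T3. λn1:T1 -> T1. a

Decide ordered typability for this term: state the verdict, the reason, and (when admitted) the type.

no — d, n, b, c, e, a1, d1, n1 never used (weakening)
counts: a=1, d [bound]=0, n [bound]=0, b [bound]=0, c [bound]=0, e [bound]=0, a1 [bound]=0, d1 [bound]=0, n1 [bound]=0
use order (left to right): a
typing: well-typed — term : T3 -> (T3 -> T1) -> T1 -> T2 -> (T3 -> T1) -> T1 -> T3 -> (T1 -> T1) -> T1
all disciplines: ordered ✗ | linear ✗ | affine ✓ | relevant ✗ | unrestricted ✓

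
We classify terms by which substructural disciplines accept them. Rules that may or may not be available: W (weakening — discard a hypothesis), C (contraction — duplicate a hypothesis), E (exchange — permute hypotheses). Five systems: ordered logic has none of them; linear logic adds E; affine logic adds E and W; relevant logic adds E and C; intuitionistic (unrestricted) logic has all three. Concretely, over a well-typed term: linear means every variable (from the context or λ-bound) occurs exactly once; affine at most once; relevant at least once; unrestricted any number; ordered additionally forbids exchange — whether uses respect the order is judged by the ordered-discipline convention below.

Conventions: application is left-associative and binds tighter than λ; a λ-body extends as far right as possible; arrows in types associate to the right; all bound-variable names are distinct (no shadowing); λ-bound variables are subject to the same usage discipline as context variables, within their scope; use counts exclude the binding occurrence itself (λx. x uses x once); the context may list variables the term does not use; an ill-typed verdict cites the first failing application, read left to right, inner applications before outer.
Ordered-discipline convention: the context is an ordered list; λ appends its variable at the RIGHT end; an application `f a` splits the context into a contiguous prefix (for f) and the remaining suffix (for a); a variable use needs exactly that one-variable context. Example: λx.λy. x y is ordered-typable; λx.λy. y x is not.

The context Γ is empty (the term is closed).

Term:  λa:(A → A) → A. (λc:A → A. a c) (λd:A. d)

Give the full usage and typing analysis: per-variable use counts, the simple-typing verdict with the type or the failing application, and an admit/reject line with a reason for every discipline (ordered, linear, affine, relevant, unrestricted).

use counts: a (λ-bound) ×1, c (λ-bound) ×1, d (λ-bound) ×1
uses in reading order: a, c, d
typing: well-typed at ((A → A) → A) → A
ordered: ✓, single-use (a, c, d), ordered derivation ok
linear: ✓, a, c, d: one use apiece
affine: ✓, at most one use each (a, c, d)
relevant: ✓, every one of a, c, d appears
unrestricted: ✓, type-checks (((A → A) → A) → A) and nothing is barred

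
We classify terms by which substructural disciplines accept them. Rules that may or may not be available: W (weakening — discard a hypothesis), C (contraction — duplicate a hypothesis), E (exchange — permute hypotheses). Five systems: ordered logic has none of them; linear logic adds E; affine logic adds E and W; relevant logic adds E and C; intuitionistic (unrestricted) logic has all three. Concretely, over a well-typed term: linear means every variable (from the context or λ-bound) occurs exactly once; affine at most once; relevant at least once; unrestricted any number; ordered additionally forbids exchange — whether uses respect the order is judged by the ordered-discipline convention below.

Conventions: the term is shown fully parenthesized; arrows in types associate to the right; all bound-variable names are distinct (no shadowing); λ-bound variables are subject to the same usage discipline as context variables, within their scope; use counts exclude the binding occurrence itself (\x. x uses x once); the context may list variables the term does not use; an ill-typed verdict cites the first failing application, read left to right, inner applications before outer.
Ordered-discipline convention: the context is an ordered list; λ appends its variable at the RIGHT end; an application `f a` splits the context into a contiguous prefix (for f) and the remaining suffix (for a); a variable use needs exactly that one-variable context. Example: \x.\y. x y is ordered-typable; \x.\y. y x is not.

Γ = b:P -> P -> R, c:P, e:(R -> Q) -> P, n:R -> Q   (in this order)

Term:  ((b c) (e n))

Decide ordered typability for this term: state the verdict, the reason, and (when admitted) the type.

yes — b, c, e, n once each; derivable with no W/C/E; term : R
use counts: b: 1×; c: 1×; e: 1×; n: 1×
order of uses: b, c, e, n
typing: well-typed at R
across the five disciplines: ordered ✓; linear ✓; affine ✓; relevant ✓; unrestricted ✓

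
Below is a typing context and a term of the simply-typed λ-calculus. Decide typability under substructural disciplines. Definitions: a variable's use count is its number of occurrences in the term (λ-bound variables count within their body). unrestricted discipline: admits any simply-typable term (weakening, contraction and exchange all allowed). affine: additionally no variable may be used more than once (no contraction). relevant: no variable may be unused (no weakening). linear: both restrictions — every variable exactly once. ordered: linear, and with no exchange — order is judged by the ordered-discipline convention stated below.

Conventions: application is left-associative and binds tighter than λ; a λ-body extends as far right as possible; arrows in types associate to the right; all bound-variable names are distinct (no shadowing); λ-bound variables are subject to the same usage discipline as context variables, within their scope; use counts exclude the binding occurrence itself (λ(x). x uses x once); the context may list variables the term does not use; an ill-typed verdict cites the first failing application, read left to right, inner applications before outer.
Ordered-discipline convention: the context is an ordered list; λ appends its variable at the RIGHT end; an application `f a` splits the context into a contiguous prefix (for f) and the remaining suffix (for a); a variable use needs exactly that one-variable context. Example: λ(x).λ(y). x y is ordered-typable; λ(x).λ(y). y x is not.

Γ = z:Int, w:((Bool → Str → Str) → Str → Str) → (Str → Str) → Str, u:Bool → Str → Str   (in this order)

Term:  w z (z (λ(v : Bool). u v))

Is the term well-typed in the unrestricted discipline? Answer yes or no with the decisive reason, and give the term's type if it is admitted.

no — fails simple typing
counts: z: 2, w: 1, u: 1, v (bound): 1
left-to-right use order: w, z, z, u, v
typing: ill-typed: an application expects (Bool → Str → Str) → Str → Str but receives Int
per-discipline verdicts: ordered ✗, linear ✗, affine ✗, relevant ✗, unrestricted ✗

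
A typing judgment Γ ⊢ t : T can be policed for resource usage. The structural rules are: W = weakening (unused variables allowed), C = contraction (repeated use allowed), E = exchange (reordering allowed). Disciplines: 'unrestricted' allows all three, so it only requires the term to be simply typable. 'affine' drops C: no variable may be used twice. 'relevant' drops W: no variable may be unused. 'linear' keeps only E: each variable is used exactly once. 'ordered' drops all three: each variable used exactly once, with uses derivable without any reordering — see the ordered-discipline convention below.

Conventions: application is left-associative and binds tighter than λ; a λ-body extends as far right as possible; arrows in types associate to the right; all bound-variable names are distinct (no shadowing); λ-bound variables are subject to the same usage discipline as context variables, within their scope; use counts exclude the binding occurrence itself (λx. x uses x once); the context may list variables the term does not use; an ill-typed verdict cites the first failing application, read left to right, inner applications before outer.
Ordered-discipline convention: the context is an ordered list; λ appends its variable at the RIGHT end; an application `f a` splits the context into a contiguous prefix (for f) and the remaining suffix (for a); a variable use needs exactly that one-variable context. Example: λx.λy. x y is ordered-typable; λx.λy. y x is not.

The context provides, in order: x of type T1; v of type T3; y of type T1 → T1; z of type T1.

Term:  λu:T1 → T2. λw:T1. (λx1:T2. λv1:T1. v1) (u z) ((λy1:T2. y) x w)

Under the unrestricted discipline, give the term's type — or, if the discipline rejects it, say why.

not well-typed under unrestricted — a type mismatch blocks all five
variable uses: x ×1, v ×0, y ×1, z ×1, u (bound) ×1, w (bound) ×1, x1 (bound) ×0, v1 (bound) ×1, y1 (bound) ×0
left-to-right use order: v1, u, z, y, x, w
typing: ill-typed: an argument T1 mismatches the expected T2
summary: ordered ✗ · linear ✗ · affine ✗ · relevant ✗ · unrestricted ✗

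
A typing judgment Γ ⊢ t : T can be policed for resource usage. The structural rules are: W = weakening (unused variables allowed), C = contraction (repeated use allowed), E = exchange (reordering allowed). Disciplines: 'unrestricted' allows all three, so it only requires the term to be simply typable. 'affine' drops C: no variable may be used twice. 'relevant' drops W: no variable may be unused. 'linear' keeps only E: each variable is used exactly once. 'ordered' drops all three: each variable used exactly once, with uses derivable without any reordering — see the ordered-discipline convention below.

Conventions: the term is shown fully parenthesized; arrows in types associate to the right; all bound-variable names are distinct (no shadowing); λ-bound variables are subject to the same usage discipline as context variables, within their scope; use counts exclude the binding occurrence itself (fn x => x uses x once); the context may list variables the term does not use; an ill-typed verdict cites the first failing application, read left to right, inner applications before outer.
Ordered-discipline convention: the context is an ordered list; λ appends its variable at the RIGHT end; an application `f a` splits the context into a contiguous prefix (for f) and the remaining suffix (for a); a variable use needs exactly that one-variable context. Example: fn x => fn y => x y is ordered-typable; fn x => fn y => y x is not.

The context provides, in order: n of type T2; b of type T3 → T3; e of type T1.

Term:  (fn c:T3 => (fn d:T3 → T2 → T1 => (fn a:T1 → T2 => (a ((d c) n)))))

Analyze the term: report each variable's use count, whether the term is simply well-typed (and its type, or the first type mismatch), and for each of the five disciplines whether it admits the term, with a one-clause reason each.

counts: n=1, b=0, e=0, c (λ-bound)=1, d (λ-bound)=1, a (λ-bound)=1
left-to-right use order: a, d, c, n
typing: well-typed at T3 → (T3 → T2 → T1) → (T1 → T2) → T2
ordered ✗ (b, e never used (weakening))
linear ✗ (b, e never used (weakening))
affine ✓ (at most one use each (n, b, e, c, d, a))
relevant ✗ (b, e never used (weakening))
unrestricted ✓ (typability at T3 → (T3 → T2 → T1) → (T1 → T2) → T2 is all that's needed)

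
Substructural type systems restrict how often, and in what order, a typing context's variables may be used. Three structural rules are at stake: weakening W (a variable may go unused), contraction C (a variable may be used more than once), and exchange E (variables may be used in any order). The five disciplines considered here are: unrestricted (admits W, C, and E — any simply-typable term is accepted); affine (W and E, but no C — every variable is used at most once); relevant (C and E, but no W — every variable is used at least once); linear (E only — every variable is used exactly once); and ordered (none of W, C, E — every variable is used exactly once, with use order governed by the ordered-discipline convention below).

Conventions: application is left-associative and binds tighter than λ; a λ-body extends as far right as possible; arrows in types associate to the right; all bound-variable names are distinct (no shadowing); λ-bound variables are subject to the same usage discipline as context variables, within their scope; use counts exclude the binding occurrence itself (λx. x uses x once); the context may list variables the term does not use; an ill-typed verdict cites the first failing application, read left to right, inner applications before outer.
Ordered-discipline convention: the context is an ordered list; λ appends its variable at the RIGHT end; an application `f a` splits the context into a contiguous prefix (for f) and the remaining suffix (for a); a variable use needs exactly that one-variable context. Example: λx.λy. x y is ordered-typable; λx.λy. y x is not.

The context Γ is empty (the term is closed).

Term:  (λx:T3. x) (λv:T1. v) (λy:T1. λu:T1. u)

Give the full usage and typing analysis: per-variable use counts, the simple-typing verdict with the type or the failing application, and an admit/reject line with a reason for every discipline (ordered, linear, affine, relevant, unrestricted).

variable uses: x (bound) ×1; v (bound) ×1; y (bound) ×0; u (bound) ×1
left-to-right use order: x, v, u
typing: ill-typed: argument of type T1 → T1 where T3 is required
ordered: ✗, the type mismatch rejects it
linear: ✗, not simply typable
affine: ✗, fails simple typing
relevant: ✗, a type mismatch blocks all five
unrestricted: ✗, the type mismatch rejects it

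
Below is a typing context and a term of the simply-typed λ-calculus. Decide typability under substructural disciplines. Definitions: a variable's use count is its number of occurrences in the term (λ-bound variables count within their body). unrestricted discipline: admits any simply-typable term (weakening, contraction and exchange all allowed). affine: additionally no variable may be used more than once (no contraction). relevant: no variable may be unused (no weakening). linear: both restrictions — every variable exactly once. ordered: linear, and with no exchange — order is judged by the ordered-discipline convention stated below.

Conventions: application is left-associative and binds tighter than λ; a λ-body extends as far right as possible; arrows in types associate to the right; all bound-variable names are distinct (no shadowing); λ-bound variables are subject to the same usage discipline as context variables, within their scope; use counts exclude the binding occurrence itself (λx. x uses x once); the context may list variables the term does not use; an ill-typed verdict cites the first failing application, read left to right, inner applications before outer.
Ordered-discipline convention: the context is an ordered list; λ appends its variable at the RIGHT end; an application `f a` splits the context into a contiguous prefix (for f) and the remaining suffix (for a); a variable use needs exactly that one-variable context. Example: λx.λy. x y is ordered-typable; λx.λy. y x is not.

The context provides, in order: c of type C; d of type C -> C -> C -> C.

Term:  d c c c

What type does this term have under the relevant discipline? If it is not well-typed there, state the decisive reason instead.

term : C
usage: c: 3×, d: 1×
left-to-right use order: d, c, c, c
typing: ✓ — C
all disciplines: ordered ✗ · linear ✗ · affine ✗ · relevant ✓ · unrestricted ✓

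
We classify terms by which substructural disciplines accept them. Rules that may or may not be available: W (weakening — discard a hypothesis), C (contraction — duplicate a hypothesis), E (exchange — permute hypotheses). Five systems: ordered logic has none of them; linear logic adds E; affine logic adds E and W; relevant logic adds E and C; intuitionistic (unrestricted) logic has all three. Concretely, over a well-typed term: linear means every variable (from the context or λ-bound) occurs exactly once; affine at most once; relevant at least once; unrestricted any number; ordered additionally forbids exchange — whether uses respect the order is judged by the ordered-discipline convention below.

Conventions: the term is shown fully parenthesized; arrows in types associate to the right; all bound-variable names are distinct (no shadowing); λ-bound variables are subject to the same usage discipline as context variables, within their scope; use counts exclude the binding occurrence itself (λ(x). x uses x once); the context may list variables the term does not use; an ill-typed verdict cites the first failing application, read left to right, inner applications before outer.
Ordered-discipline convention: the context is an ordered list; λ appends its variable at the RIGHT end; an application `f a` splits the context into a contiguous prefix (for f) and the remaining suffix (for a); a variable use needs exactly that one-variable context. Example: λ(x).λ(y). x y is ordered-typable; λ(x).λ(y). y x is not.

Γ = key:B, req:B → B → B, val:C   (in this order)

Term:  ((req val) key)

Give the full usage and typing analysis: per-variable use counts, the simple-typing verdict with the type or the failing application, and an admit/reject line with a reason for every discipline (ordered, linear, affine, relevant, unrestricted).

variable uses: key=1; req=1; val=1
uses in reading order: req, val, key
typing: ill-typed: an argument C mismatches the expected B
ordered ✗ (not simply typable)
linear ✗ (fails simple typing)
affine ✗ (a type mismatch blocks all five)
relevant ✗ (the type mismatch rejects it)
unrestricted ✗ (not simply typable)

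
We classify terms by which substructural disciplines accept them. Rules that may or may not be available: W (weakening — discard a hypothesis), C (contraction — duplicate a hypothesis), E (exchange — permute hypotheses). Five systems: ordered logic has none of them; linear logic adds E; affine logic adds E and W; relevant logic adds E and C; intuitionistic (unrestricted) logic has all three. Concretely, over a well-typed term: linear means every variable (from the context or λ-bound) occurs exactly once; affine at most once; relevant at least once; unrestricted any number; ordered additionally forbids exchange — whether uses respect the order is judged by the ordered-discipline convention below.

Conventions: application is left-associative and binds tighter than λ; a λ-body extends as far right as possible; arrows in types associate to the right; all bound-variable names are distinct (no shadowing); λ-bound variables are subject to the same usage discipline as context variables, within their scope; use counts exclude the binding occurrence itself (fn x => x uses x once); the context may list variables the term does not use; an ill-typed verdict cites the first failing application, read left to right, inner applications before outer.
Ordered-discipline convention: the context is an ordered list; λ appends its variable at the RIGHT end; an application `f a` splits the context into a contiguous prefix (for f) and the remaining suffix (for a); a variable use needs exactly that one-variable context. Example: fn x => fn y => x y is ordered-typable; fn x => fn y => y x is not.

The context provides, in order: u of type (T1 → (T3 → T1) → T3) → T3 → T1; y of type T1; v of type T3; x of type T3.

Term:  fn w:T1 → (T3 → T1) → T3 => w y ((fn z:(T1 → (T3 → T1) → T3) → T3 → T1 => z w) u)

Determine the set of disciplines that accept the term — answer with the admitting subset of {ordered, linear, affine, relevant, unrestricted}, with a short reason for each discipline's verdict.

accepted by: unrestricted
counts: u: 1×, y: 1×, v: 0×, x: 0×, w [bound]: 2×, z [bound]: 1×
use order (left to right): w, y, z, w, u
typing: ✓ — (T1 → (T3 → T1) → T3) → T3
ordered: ✗, uses contraction: w ×2; v, x never used (weakening)
linear: ✗, uses contraction: w ×2; v, x never used (weakening)
affine: ✗, uses contraction: w ×2
relevant: ✗, v, x never used (weakening)
unrestricted: ✓, well-typed at (T1 → (T3 → T1) → T3) → T3; no restrictions here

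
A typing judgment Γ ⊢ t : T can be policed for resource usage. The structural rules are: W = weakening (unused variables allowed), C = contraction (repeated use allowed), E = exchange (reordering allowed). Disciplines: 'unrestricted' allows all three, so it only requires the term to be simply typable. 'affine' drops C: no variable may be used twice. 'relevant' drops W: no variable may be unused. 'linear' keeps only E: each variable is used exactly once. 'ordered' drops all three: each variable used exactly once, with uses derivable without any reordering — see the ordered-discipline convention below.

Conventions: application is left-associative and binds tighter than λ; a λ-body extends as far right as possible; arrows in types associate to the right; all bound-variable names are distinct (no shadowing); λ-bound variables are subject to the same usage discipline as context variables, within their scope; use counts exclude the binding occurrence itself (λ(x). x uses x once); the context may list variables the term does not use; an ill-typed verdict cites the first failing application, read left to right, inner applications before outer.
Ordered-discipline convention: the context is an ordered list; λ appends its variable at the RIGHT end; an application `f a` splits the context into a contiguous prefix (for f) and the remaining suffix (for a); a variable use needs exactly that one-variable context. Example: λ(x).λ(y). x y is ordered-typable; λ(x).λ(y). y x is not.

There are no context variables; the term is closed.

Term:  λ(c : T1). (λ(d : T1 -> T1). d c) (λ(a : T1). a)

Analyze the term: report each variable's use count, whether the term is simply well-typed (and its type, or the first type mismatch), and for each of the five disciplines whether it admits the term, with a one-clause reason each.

counts: c [bound]: 1; d [bound]: 1; a [bound]: 1
use order (left to right): d, c, a
typing: well-typed at T1 -> T1
ordered: ✗, use order d, c, a needs exchange
linear: ✓, single use per variable (c, d, a)
affine: ✓, none of c, d, a used more than once
relevant: ✓, at least one use each (c, d, a)
unrestricted: ✓, type-checks (T1 -> T1) and nothing is barred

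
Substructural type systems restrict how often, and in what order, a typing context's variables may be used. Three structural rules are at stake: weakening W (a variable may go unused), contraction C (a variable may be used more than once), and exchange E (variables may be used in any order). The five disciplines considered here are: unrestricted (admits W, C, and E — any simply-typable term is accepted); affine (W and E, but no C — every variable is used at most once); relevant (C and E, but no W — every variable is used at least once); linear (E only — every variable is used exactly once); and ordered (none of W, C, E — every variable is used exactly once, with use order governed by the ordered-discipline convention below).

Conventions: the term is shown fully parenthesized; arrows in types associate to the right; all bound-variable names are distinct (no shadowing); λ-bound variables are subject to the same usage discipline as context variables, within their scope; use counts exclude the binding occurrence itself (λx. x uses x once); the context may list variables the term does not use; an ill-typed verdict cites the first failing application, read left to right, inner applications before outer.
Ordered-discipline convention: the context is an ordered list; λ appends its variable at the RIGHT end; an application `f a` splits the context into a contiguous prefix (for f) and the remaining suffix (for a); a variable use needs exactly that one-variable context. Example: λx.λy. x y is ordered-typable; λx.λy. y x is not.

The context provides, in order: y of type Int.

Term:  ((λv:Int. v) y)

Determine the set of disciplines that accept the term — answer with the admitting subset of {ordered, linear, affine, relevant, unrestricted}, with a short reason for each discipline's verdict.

accepted by: ordered, linear, affine, relevant, unrestricted
use counts: y: 1; v (λ-bound): 1
left-to-right use order: v, y
typing: well-typed — term : Int
ordered: ✓ — one use each (y, v); ordered split holds
linear: ✓ — exactly-once usage across y, v
affine: ✓ — at most one use each (y, v)
relevant: ✓ — every one of y, v appears
unrestricted: ✓ — simply typable at Int; W, C, E all held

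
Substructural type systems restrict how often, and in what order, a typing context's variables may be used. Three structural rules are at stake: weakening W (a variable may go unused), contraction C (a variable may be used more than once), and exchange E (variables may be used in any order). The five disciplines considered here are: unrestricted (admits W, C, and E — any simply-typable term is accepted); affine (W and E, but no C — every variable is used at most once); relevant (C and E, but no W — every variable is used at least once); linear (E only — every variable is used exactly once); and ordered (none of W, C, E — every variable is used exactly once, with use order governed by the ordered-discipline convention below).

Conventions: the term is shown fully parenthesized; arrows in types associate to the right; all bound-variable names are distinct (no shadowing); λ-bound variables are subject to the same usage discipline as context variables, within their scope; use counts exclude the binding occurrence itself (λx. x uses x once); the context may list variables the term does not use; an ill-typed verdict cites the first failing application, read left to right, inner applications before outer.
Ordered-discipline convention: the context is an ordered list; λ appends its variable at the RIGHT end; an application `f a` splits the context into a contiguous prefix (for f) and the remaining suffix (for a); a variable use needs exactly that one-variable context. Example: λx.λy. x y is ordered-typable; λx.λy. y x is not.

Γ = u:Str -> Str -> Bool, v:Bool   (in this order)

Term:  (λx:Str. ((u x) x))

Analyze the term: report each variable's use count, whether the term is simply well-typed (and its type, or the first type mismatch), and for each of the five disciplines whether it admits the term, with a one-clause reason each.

counts: u: 1×; v: 0×; x [bound]: 2×
order of uses: u, x, x
typing: well-typed — term : Str -> Bool
ordered ✗ (needs contraction — x ×2; unused: v — weakening required)
linear ✗ (needs contraction — x ×2; unused: v — weakening required)
affine ✗ (needs contraction — x ×2)
relevant ✗ (unused: v — weakening required)
unrestricted ✓ (typability at Str -> Bool is all that's needed)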